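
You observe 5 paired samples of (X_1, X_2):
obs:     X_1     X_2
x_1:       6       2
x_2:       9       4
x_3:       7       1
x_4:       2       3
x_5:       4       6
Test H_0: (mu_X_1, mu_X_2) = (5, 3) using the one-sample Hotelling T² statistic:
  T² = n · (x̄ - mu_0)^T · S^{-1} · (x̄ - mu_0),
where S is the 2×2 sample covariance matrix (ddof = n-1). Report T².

Step 1 — sample mean vector:
  mean(X_1) = (6 + 9 + 7 + 2 + 4) / 5 = 28/5 = 5.6
  mean(X_2) = (2 + 4 + 1 + 3 + 6) / 5 = 16/5 = 3.2
  x̄ = (5.6, 3.2),  deviation x̄ - mu_0 = (5.6, 3.2) - (5, 3) = (0.6, 0.2).

Step 2 — sample covariance matrix, S[i,j] = (1/(n-1)) · Σ_k (x_{k,i} - mean_i) · (x_{k,j} - mean_j), divisor n-1 = 4:
  S[X_1,X_1] = ((0.4)·(0.4) + (3.4)·(3.4) + (1.4)·(1.4) + (-3.6)·(-3.6) + (-1.6)·(-1.6)) / 4 = 29.2/4 = 7.3
  S[X_1,X_2] = ((0.4)·(-1.2) + (3.4)·(0.8) + (1.4)·(-2.2) + (-3.6)·(-0.2) + (-1.6)·(2.8)) / 4 = -4.6/4 = -1.15
  S[X_2,X_2] = ((-1.2)·(-1.2) + (0.8)·(0.8) + (-2.2)·(-2.2) + (-0.2)·(-0.2) + (2.8)·(2.8)) / 4 = 14.8/4 = 3.7
  S = [[7.3, -1.15],
 [-1.15, 3.7]].

Step 3 — invert S. det(S) = 7.3·3.7 - (-1.15)² = 25.6875.
  S^{-1} = (1/det) · [[d, -b], [-b, a]] = [[0.144, 0.0448],
 [0.0448, 0.2842]].

Step 4 — quadratic form (x̄ - mu_0)^T · S^{-1} · (x̄ - mu_0):
  S^{-1} · (x̄ - mu_0) = (0.0954, 0.0837),
  (x̄ - mu_0)^T · [...] = (0.6)·(0.0954) + (0.2)·(0.0837) = 0.074.

Step 5 — scale by n: T² = 5 · 0.074 = 0.3698.

T² ≈ 0.3698


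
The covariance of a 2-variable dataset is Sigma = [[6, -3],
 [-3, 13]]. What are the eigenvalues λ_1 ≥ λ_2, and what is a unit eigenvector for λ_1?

Step 1 — characteristic polynomial of 2×2 Sigma:
  det(Sigma - λI) = λ² - trace · λ + det = 0.
  trace = 6 + 13 = 19, det = 6·13 - (-3)² = 69.
Step 2 — discriminant:
  Δ = trace² - 4·det = 361 - 276 = 85.
Step 3 — eigenvalues:
  λ = (trace ± √Δ)/2 = (19 ± 9.2195)/2,
  λ_1 = 14.1098,  λ_2 = 4.8902.

Step 4 — unit eigenvector for λ_1: solve (Sigma - λ_1 I)v = 0. First row:
  (6 - 14.1098)·v_x + (-3)·v_y = 0, i.e. (-8.1098)·v_x + (-3)·v_y = 0,
  so v ∝ (b, λ_1 - a) = (-3, 8.1098); multiply by -1 so the first entry is positive: u = (3, -8.1098).
  ||u|| = √((3)² + (-8.1098)²) = √(74.7684) ≈ 8.6469,
  v_1 = u/||u|| ≈ (0.3469, -0.9379) (||v_1|| = 1).

λ_1 = 14.1098,  λ_2 = 4.8902;  v_1 ≈ (0.3469, -0.9379)


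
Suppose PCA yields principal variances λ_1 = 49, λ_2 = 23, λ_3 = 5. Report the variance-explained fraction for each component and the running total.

Step 1 — total variance = trace(Sigma) = Σ λ_i = 49 + 23 + 5 = 77.

Step 2 — fraction explained by component i = λ_i / Σ λ:
  PC1: 49/77 = 0.6364
  PC2: 23/77 = 0.2987
  PC3: 5/77 = 0.0649

Step 3 — cumulative fraction after k components = (λ_1 + ... + λ_k) / Σ λ:
  k = 1: 49/77 = 0.6364
  k = 2: (49 + 23)/77 = 72/77 = 0.9351
  k = 3: (49 + 23 + 5)/77 = 77/77 = 1

Summary (fraction, with percent):

explained: PC1 0.6364 (63.64%), PC2 0.2987 (29.87%), PC3 0.0649 (6.49%);  cumulative: 0.6364, 0.9351, 1


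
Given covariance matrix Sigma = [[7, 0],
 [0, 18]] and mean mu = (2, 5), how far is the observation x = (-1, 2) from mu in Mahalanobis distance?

Step 1 — centre the observation: (x - mu) = (-3, -3).

Step 2 — invert Sigma. det(Sigma) = 7·18 - (0)² = 126.
  Sigma^{-1} = (1/det) · [[d, -b], [-b, a]] = [[0.1429, 0],
 [0, 0.0556]].

Step 3 — form the quadratic (x - mu)^T · Sigma^{-1} · (x - mu):
  Sigma^{-1} · (x - mu) = (-0.4286, -0.1667).
  (x - mu)^T · [Sigma^{-1} · (x - mu)] = (-3)·(-0.4286) + (-3)·(-0.1667) = 1.7857.

Step 4 — take square root: d = √(1.7857) ≈ 1.3363.

d(x, mu) = √(1.7857) ≈ 1.3363


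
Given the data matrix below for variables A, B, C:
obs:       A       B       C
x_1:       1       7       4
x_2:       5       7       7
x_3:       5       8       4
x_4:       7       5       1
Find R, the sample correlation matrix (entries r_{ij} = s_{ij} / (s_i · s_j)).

Step 1 — column means:
  mean(A) = (1 + 5 + 5 + 7) / 4 = 18/4 = 4.5
  mean(B) = (7 + 7 + 8 + 5) / 4 = 27/4 = 6.75
  mean(C) = (4 + 7 + 4 + 1) / 4 = 16/4 = 4

Step 2 — sample variances and covariances s[i,j] = (1/(n-1)) · Σ_k (x_{k,i} - mean_i) · (x_{k,j} - mean_j), with n-1 = 3:
  s[A,A] = ((-3.5)·(-3.5) + (0.5)·(0.5) + (0.5)·(0.5) + (2.5)·(2.5)) / 3 = 19/3 = 6.3333
  s[A,B] = ((-3.5)·(0.25) + (0.5)·(0.25) + (0.5)·(1.25) + (2.5)·(-1.75)) / 3 = -4.5/3 = -1.5
  s[A,C] = ((-3.5)·(0) + (0.5)·(3) + (0.5)·(0) + (2.5)·(-3)) / 3 = -6/3 = -2
  s[B,B] = ((0.25)·(0.25) + (0.25)·(0.25) + (1.25)·(1.25) + (-1.75)·(-1.75)) / 3 = 4.75/3 = 1.5833
  s[B,C] = ((0.25)·(0) + (0.25)·(3) + (1.25)·(0) + (-1.75)·(-3)) / 3 = 6/3 = 2
  s[C,C] = ((0)·(0) + (3)·(3) + (0)·(0) + (-3)·(-3)) / 3 = 18/3 = 6
  Sample standard deviations s_i = √(s[i,i]):
  s(A) = √(6.3333) = 2.5166
  s(B) = √(1.5833) = 1.2583
  s(C) = √(6) = 2.4495

Step 3 — r_{ij} = s_{ij} / (s_i · s_j):
  r[A,A] = 1 (diagonal).
  r[A,B] = -1.5 / (2.5166 · 1.2583) = -1.5 / 3.1667 = -0.4737
  r[A,C] = -2 / (2.5166 · 2.4495) = -2 / 6.1644 = -0.3244
  r[B,B] = 1 (diagonal).
  r[B,C] = 2 / (1.2583 · 2.4495) = 2 / 3.0822 = 0.6489
  r[C,C] = 1 (diagonal).

R is symmetric with unit diagonal. Assembling:

R = [[1, -0.4737, -0.3244],
 [-0.4737, 1, 0.6489],
 [-0.3244, 0.6489, 1]]


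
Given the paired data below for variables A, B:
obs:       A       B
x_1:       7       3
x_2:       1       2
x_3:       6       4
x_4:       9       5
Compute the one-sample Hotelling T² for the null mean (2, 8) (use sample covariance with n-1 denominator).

Step 1 — sample mean vector:
  mean(A) = (7 + 1 + 6 + 9) / 4 = 23/4 = 5.75
  mean(B) = (3 + 2 + 4 + 5) / 4 = 14/4 = 3.5
  x̄ = (5.75, 3.5),  deviation x̄ - mu_0 = (5.75, 3.5) - (2, 8) = (3.75, -4.5).

Step 2 — sample covariance matrix, S[i,j] = (1/(n-1)) · Σ_k (x_{k,i} - mean_i) · (x_{k,j} - mean_j), divisor n-1 = 3:
  S[A,A] = ((1.25)·(1.25) + (-4.75)·(-4.75) + (0.25)·(0.25) + (3.25)·(3.25)) / 3 = 34.75/3 = 11.5833
  S[A,B] = ((1.25)·(-0.5) + (-4.75)·(-1.5) + (0.25)·(0.5) + (3.25)·(1.5)) / 3 = 11.5/3 = 3.8333
  S[B,B] = ((-0.5)·(-0.5) + (-1.5)·(-1.5) + (0.5)·(0.5) + (1.5)·(1.5)) / 3 = 5/3 = 1.6667
  S = [[11.5833, 3.8333],
 [3.8333, 1.6667]].

Step 3 — invert S. det(S) = 11.5833·1.6667 - (3.8333)² = 4.6111.
  S^{-1} = (1/det) · [[d, -b], [-b, a]] = [[0.3614, -0.8313],
 [-0.8313, 2.512]].

Step 4 — quadratic form (x̄ - mu_0)^T · S^{-1} · (x̄ - mu_0):
  S^{-1} · (x̄ - mu_0) = (5.0964, -14.4217),
  (x̄ - mu_0)^T · [...] = (3.75)·(5.0964) + (-4.5)·(-14.4217) = 84.009.

Step 5 — scale by n: T² = 4 · 84.009 = 336.0361.

T² ≈ 336.0361


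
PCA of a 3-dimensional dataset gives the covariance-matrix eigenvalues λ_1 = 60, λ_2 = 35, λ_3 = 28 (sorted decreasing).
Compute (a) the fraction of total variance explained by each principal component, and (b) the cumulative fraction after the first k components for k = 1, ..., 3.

Step 1 — total variance = trace(Sigma) = Σ λ_i = 60 + 35 + 28 = 123.

Step 2 — fraction explained by component i = λ_i / Σ λ:
  PC1: 60/123 = 0.4878
  PC2: 35/123 = 0.2846
  PC3: 28/123 = 0.2276

Step 3 — cumulative fraction after k components = (λ_1 + ... + λ_k) / Σ λ:
  k = 1: 60/123 = 0.4878
  k = 2: (60 + 35)/123 = 95/123 = 0.7724
  k = 3: (60 + 35 + 28)/123 = 123/123 = 1

Summary (fraction, with percent):

explained: PC1 0.4878 (48.78%), PC2 0.2846 (28.46%), PC3 0.2276 (22.76%);  cumulative: 0.4878, 0.7724, 1


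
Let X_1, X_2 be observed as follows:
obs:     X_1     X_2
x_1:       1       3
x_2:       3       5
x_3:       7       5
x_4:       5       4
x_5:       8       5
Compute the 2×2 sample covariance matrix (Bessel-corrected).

Step 1 — column means:
  mean(X_1) = (1 + 3 + 7 + 5 + 8) / 5 = 24/5 = 4.8
  mean(X_2) = (3 + 5 + 5 + 4 + 5) / 5 = 22/5 = 4.4

Step 2 — sample covariance S[i,j] = (1/(n-1)) · Σ_k (x_{k,i} - mean_i) · (x_{k,j} - mean_j), with n-1 = 4.
  S[X_1,X_1] = ((-3.8)·(-3.8) + (-1.8)·(-1.8) + (2.2)·(2.2) + (0.2)·(0.2) + (3.2)·(3.2)) / 4 = 32.8/4 = 8.2
  S[X_1,X_2] = ((-3.8)·(-1.4) + (-1.8)·(0.6) + (2.2)·(0.6) + (0.2)·(-0.4) + (3.2)·(0.6)) / 4 = 7.4/4 = 1.85
  S[X_2,X_2] = ((-1.4)·(-1.4) + (0.6)·(0.6) + (0.6)·(0.6) + (-0.4)·(-0.4) + (0.6)·(0.6)) / 4 = 3.2/4 = 0.8

S is symmetric (S[j,i] = S[i,j]). Assembling:

S = [[8.2, 1.85],
 [1.85, 0.8]]


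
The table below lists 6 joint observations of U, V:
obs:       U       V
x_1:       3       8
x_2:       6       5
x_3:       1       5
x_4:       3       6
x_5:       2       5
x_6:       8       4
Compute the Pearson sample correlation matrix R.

Step 1 — column means:
  mean(U) = (3 + 6 + 1 + 3 + 2 + 8) / 6 = 23/6 = 3.8333
  mean(V) = (8 + 5 + 5 + 6 + 5 + 4) / 6 = 33/6 = 5.5

Step 2 — sample variances and covariances s[i,j] = (1/(n-1)) · Σ_k (x_{k,i} - mean_i) · (x_{k,j} - mean_j), with n-1 = 5:
  s[U,U] = ((-0.8333)·(-0.8333) + (2.1667)·(2.1667) + (-2.8333)·(-2.8333) + (-0.8333)·(-0.8333) + (-1.8333)·(-1.8333) + (4.1667)·(4.1667)) / 5 = 34.8333/5 = 6.9667
  s[U,V] = ((-0.8333)·(2.5) + (2.1667)·(-0.5) + (-2.8333)·(-0.5) + (-0.8333)·(0.5) + (-1.8333)·(-0.5) + (4.1667)·(-1.5)) / 5 = -7.5/5 = -1.5
  s[V,V] = ((2.5)·(2.5) + (-0.5)·(-0.5) + (-0.5)·(-0.5) + (0.5)·(0.5) + (-0.5)·(-0.5) + (-1.5)·(-1.5)) / 5 = 9.5/5 = 1.9
  Sample standard deviations s_i = √(s[i,i]):
  s(U) = √(6.9667) = 2.6394
  s(V) = √(1.9) = 1.3784

Step 3 — r_{ij} = s_{ij} / (s_i · s_j):
  r[U,U] = 1 (diagonal).
  r[U,V] = -1.5 / (2.6394 · 1.3784) = -1.5 / 3.6382 = -0.4123
  r[V,V] = 1 (diagonal).

R is symmetric with unit diagonal. Assembling:

R = [[1, -0.4123],
 [-0.4123, 1]]


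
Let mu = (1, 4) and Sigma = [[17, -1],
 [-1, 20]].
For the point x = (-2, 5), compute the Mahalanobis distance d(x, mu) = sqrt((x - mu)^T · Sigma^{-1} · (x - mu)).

Step 1 — centre the observation: (x - mu) = (-3, 1).

Step 2 — invert Sigma. det(Sigma) = 17·20 - (-1)² = 339.
  Sigma^{-1} = (1/det) · [[d, -b], [-b, a]] = [[0.059, 0.0029],
 [0.0029, 0.0501]].

Step 3 — form the quadratic (x - mu)^T · Sigma^{-1} · (x - mu):
  Sigma^{-1} · (x - mu) = (-0.174, 0.0413).
  (x - mu)^T · [Sigma^{-1} · (x - mu)] = (-3)·(-0.174) + (1)·(0.0413) = 0.5634.

Step 4 — take square root: d = √(0.5634) ≈ 0.7506.

d(x, mu) = √(0.5634) ≈ 0.7506


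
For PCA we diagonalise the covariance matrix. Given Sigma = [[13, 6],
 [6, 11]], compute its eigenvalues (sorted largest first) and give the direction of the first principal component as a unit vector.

Step 1 — characteristic polynomial of 2×2 Sigma:
  det(Sigma - λI) = λ² - trace · λ + det = 0.
  trace = 13 + 11 = 24, det = 13·11 - (6)² = 107.
Step 2 — discriminant:
  Δ = trace² - 4·det = 576 - 428 = 148.
Step 3 — eigenvalues:
  λ = (trace ± √Δ)/2 = (24 ± 12.1655)/2,
  λ_1 = 18.0828,  λ_2 = 5.9172.

Step 4 — unit eigenvector for λ_1: solve (Sigma - λ_1 I)v = 0. First row:
  (13 - 18.0828)·v_x + (6)·v_y = 0, i.e. (-5.0828)·v_x + (6)·v_y = 0,
  so v ∝ (b, λ_1 - a) = (6, 5.0828) = u.
  ||u|| = √((6)² + (5.0828)²) = √(61.8345) ≈ 7.8635,
  v_1 = u/||u|| ≈ (0.763, 0.6464) (||v_1|| = 1).

λ_1 = 18.0828,  λ_2 = 5.9172;  v_1 ≈ (0.763, 0.6464)


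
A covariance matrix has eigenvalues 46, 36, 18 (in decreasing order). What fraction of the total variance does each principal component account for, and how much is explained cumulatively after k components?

Step 1 — total variance = trace(Sigma) = Σ λ_i = 46 + 36 + 18 = 100.

Step 2 — fraction explained by component i = λ_i / Σ λ:
  PC1: 46/100 = 0.46
  PC2: 36/100 = 0.36
  PC3: 18/100 = 0.18

Step 3 — cumulative fraction after k components = (λ_1 + ... + λ_k) / Σ λ:
  k = 1: 46/100 = 0.46
  k = 2: (46 + 36)/100 = 82/100 = 0.82
  k = 3: (46 + 36 + 18)/100 = 100/100 = 1

Summary (fraction, with percent):

explained: PC1 0.46 (46%), PC2 0.36 (36%), PC3 0.18 (18%);  cumulative: 0.46, 0.82, 1


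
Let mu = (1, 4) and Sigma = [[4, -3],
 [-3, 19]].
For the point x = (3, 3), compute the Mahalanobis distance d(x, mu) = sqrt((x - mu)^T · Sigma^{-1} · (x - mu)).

Step 1 — centre the observation: (x - mu) = (2, -1).

Step 2 — invert Sigma. det(Sigma) = 4·19 - (-3)² = 67.
  Sigma^{-1} = (1/det) · [[d, -b], [-b, a]] = [[0.2836, 0.0448],
 [0.0448, 0.0597]].

Step 3 — form the quadratic (x - mu)^T · Sigma^{-1} · (x - mu):
  Sigma^{-1} · (x - mu) = (0.5224, 0.0299).
  (x - mu)^T · [Sigma^{-1} · (x - mu)] = (2)·(0.5224) + (-1)·(0.0299) = 1.0149.

Step 4 — take square root: d = √(1.0149) ≈ 1.0074.

d(x, mu) = √(1.0149) ≈ 1.0074


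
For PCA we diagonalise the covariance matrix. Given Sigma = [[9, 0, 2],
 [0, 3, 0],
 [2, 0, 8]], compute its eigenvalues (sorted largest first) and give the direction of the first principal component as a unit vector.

Step 1 — characteristic polynomial p(λ) = det(λI - Sigma) = λ³ - tr·λ² + c_1·λ - det, where tr = trace, c_1 = sum of the principal 2×2 minors, det = det(Sigma):
  tr = 9 + 3 + 8 = 20,
  c_1 = (9·3 - (0)²) + (9·8 - (2)²) + (3·8 - (0)²) = 27 + 68 + 24 = 119,
  det = 9·(3·8 - (0)²) - (0)·((0)·8 - (0)·(2)) + (2)·((0)·(0) - 3·(2)) = 9·(24) - (0)·(0) + (2)·(-6) = 204.
  So p(λ) = λ³ - 20λ² + 119λ - 204.
Step 2 — look for an integer root (rational root theorem: any rational root is an integer divisor of 204). Testing λ = 3:
  p(3) = 27 - 180 + 357 - 204 = 0  ✓
  Dividing out (λ - 3): p(λ) = (λ - 3)(λ² - 17λ + 68).
Step 3 — remaining eigenvalues from the quadratic λ² - 17λ + 68 = 0:
  Δ = 17² - 4·68 = 289 - 272 = 17,  λ = (17 ± √17)/2 = (17 ± 4.1231)/2 ≈ 10.5616 or 6.4384.
  Sorted: λ_1 = 10.5616,  λ_2 = 6.4384,  λ_3 = 3  (check: sum = 20 = tr ✓).

Step 4 — unit eigenvector for λ_1 ≈ 10.5616: v spans the null space of (Sigma - λ_1 I), whose rows are
  r_1 = (-1.5616, 0, 2),  r_2 = (0, -7.5616, 0),  r_3 = (2, 0, -2.5616).
  v is orthogonal to every row, so take v ∝ r_1 × r_2 = ((0)·(0) - (2)·(-7.5616), (2)·(0) - (-1.5616)·(0), (-1.5616)·(-7.5616) - (0)·(0)) ≈ (15.1231, 0, 11.8078).
  Let u = (15.1231, 0, 11.8078).
  ||u|| = √((15.1231)² + (0)² + (11.8078)²) = √(368.1316) ≈ 19.1868,  v_1 = u/||u|| ≈ (0.7882, 0, 0.6154) (||v_1|| = 1).

λ_1 = 10.5616,  λ_2 = 6.4384,  λ_3 = 3;  v_1 ≈ (0.7882, 0, 0.6154)


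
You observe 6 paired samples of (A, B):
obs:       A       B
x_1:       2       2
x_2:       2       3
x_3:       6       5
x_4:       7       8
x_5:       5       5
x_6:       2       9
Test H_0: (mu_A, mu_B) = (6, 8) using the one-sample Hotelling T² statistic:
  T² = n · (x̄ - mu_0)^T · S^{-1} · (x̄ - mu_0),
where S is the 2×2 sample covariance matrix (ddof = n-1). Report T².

Step 1 — sample mean vector:
  mean(A) = (2 + 2 + 6 + 7 + 5 + 2) / 6 = 24/6 = 4
  mean(B) = (2 + 3 + 5 + 8 + 5 + 9) / 6 = 32/6 = 5.3333
  x̄ = (4, 5.3333),  deviation x̄ - mu_0 = (4, 5.3333) - (6, 8) = (-2, -2.6667).

Step 2 — sample covariance matrix, S[i,j] = (1/(n-1)) · Σ_k (x_{k,i} - mean_i) · (x_{k,j} - mean_j), divisor n-1 = 5:
  S[A,A] = ((-2)·(-2) + (-2)·(-2) + (2)·(2) + (3)·(3) + (1)·(1) + (-2)·(-2)) / 5 = 26/5 = 5.2
  S[A,B] = ((-2)·(-3.3333) + (-2)·(-2.3333) + (2)·(-0.3333) + (3)·(2.6667) + (1)·(-0.3333) + (-2)·(3.6667)) / 5 = 11/5 = 2.2
  S[B,B] = ((-3.3333)·(-3.3333) + (-2.3333)·(-2.3333) + (-0.3333)·(-0.3333) + (2.6667)·(2.6667) + (-0.3333)·(-0.3333) + (3.6667)·(3.6667)) / 5 = 37.3333/5 = 7.4667
  S = [[5.2, 2.2],
 [2.2, 7.4667]].

Step 3 — invert S. det(S) = 5.2·7.4667 - (2.2)² = 33.9867.
  S^{-1} = (1/det) · [[d, -b], [-b, a]] = [[0.2197, -0.0647],
 [-0.0647, 0.153]].

Step 4 — quadratic form (x̄ - mu_0)^T · S^{-1} · (x̄ - mu_0):
  S^{-1} · (x̄ - mu_0) = (-0.2668, -0.2785),
  (x̄ - mu_0)^T · [...] = (-2)·(-0.2668) + (-2.6667)·(-0.2785) = 1.2763.

Step 5 — scale by n: T² = 6 · 1.2763 = 7.6579.

T² ≈ 7.6579


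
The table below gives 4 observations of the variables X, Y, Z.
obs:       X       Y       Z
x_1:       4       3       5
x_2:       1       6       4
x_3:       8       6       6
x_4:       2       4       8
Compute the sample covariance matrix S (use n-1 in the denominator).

Step 1 — column means:
  mean(X) = (4 + 1 + 8 + 2) / 4 = 15/4 = 3.75
  mean(Y) = (3 + 6 + 6 + 4) / 4 = 19/4 = 4.75
  mean(Z) = (5 + 4 + 6 + 8) / 4 = 23/4 = 5.75

Step 2 — sample covariance S[i,j] = (1/(n-1)) · Σ_k (x_{k,i} - mean_i) · (x_{k,j} - mean_j), with n-1 = 3.
  S[X,X] = ((0.25)·(0.25) + (-2.75)·(-2.75) + (4.25)·(4.25) + (-1.75)·(-1.75)) / 3 = 28.75/3 = 9.5833
  S[X,Y] = ((0.25)·(-1.75) + (-2.75)·(1.25) + (4.25)·(1.25) + (-1.75)·(-0.75)) / 3 = 2.75/3 = 0.9167
  S[X,Z] = ((0.25)·(-0.75) + (-2.75)·(-1.75) + (4.25)·(0.25) + (-1.75)·(2.25)) / 3 = 1.75/3 = 0.5833
  S[Y,Y] = ((-1.75)·(-1.75) + (1.25)·(1.25) + (1.25)·(1.25) + (-0.75)·(-0.75)) / 3 = 6.75/3 = 2.25
  S[Y,Z] = ((-1.75)·(-0.75) + (1.25)·(-1.75) + (1.25)·(0.25) + (-0.75)·(2.25)) / 3 = -2.25/3 = -0.75
  S[Z,Z] = ((-0.75)·(-0.75) + (-1.75)·(-1.75) + (0.25)·(0.25) + (2.25)·(2.25)) / 3 = 8.75/3 = 2.9167

S is symmetric (S[j,i] = S[i,j]). Assembling:

S = [[9.5833, 0.9167, 0.5833],
 [0.9167, 2.25, -0.75],
 [0.5833, -0.75, 2.9167]]


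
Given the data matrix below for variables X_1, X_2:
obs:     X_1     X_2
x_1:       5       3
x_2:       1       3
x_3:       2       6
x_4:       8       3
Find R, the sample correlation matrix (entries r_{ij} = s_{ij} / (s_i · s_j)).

Step 1 — column means:
  mean(X_1) = (5 + 1 + 2 + 8) / 4 = 16/4 = 4
  mean(X_2) = (3 + 3 + 6 + 3) / 4 = 15/4 = 3.75

Step 2 — sample variances and covariances s[i,j] = (1/(n-1)) · Σ_k (x_{k,i} - mean_i) · (x_{k,j} - mean_j), with n-1 = 3:
  s[X_1,X_1] = ((1)·(1) + (-3)·(-3) + (-2)·(-2) + (4)·(4)) / 3 = 30/3 = 10
  s[X_1,X_2] = ((1)·(-0.75) + (-3)·(-0.75) + (-2)·(2.25) + (4)·(-0.75)) / 3 = -6/3 = -2
  s[X_2,X_2] = ((-0.75)·(-0.75) + (-0.75)·(-0.75) + (2.25)·(2.25) + (-0.75)·(-0.75)) / 3 = 6.75/3 = 2.25
  Sample standard deviations s_i = √(s[i,i]):
  s(X_1) = √(10) = 3.1623
  s(X_2) = √(2.25) = 1.5

Step 3 — r_{ij} = s_{ij} / (s_i · s_j):
  r[X_1,X_1] = 1 (diagonal).
  r[X_1,X_2] = -2 / (3.1623 · 1.5) = -2 / 4.7434 = -0.4216
  r[X_2,X_2] = 1 (diagonal).

R is symmetric with unit diagonal. Assembling:

R = [[1, -0.4216],
 [-0.4216, 1]]


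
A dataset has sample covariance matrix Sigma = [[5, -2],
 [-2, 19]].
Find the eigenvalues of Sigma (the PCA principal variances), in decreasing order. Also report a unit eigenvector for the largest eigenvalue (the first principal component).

Step 1 — characteristic polynomial of 2×2 Sigma:
  det(Sigma - λI) = λ² - trace · λ + det = 0.
  trace = 5 + 19 = 24, det = 5·19 - (-2)² = 91.
Step 2 — discriminant:
  Δ = trace² - 4·det = 576 - 364 = 212.
Step 3 — eigenvalues:
  λ = (trace ± √Δ)/2 = (24 ± 14.5602)/2,
  λ_1 = 19.2801,  λ_2 = 4.7199.

Step 4 — unit eigenvector for λ_1: solve (Sigma - λ_1 I)v = 0. First row:
  (5 - 19.2801)·v_x + (-2)·v_y = 0, i.e. (-14.2801)·v_x + (-2)·v_y = 0,
  so v ∝ (b, λ_1 - a) = (-2, 14.2801); multiply by -1 so the first entry is positive: u = (2, -14.2801).
  ||u|| = √((2)² + (-14.2801)²) = √(207.9215) ≈ 14.4195,
  v_1 = u/||u|| ≈ (0.1387, -0.9903) (||v_1|| = 1).

λ_1 = 19.2801,  λ_2 = 4.7199;  v_1 ≈ (0.1387, -0.9903)


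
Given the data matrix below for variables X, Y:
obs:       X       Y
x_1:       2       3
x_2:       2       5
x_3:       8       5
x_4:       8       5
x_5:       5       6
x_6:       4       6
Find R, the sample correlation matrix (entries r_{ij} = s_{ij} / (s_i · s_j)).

Step 1 — column means:
  mean(X) = (2 + 2 + 8 + 8 + 5 + 4) / 6 = 29/6 = 4.8333
  mean(Y) = (3 + 5 + 5 + 5 + 6 + 6) / 6 = 30/6 = 5

Step 2 — sample variances and covariances s[i,j] = (1/(n-1)) · Σ_k (x_{k,i} - mean_i) · (x_{k,j} - mean_j), with n-1 = 5:
  s[X,X] = ((-2.8333)·(-2.8333) + (-2.8333)·(-2.8333) + (3.1667)·(3.1667) + (3.1667)·(3.1667) + (0.1667)·(0.1667) + (-0.8333)·(-0.8333)) / 5 = 36.8333/5 = 7.3667
  s[X,Y] = ((-2.8333)·(-2) + (-2.8333)·(0) + (3.1667)·(0) + (3.1667)·(0) + (0.1667)·(1) + (-0.8333)·(1)) / 5 = 5/5 = 1
  s[Y,Y] = ((-2)·(-2) + (0)·(0) + (0)·(0) + (0)·(0) + (1)·(1) + (1)·(1)) / 5 = 6/5 = 1.2
  Sample standard deviations s_i = √(s[i,i]):
  s(X) = √(7.3667) = 2.7142
  s(Y) = √(1.2) = 1.0954

Step 3 — r_{ij} = s_{ij} / (s_i · s_j):
  r[X,X] = 1 (diagonal).
  r[X,Y] = 1 / (2.7142 · 1.0954) = 1 / 2.9732 = 0.3363
  r[Y,Y] = 1 (diagonal).

R is symmetric with unit diagonal. Assembling:

R = [[1, 0.3363],
 [0.3363, 1]]


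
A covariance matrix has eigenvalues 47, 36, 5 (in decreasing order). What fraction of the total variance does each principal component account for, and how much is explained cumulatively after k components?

Step 1 — total variance = trace(Sigma) = Σ λ_i = 47 + 36 + 5 = 88.

Step 2 — fraction explained by component i = λ_i / Σ λ:
  PC1: 47/88 = 0.5341
  PC2: 36/88 = 0.4091
  PC3: 5/88 = 0.0568

Step 3 — cumulative fraction after k components = (λ_1 + ... + λ_k) / Σ λ:
  k = 1: 47/88 = 0.5341
  k = 2: (47 + 36)/88 = 83/88 = 0.9432
  k = 3: (47 + 36 + 5)/88 = 88/88 = 1

Summary (fraction, with percent):

explained: PC1 0.5341 (53.41%), PC2 0.4091 (40.91%), PC3 0.0568 (5.68%);  cumulative: 0.5341, 0.9432, 1


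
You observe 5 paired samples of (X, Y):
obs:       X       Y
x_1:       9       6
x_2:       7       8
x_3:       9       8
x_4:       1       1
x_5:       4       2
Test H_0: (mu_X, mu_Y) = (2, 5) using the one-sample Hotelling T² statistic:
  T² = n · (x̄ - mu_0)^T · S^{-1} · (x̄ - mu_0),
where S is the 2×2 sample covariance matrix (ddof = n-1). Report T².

Step 1 — sample mean vector:
  mean(X) = (9 + 7 + 9 + 1 + 4) / 5 = 30/5 = 6
  mean(Y) = (6 + 8 + 8 + 1 + 2) / 5 = 25/5 = 5
  x̄ = (6, 5),  deviation x̄ - mu_0 = (6, 5) - (2, 5) = (4, 0).

Step 2 — sample covariance matrix, S[i,j] = (1/(n-1)) · Σ_k (x_{k,i} - mean_i) · (x_{k,j} - mean_j), divisor n-1 = 4:
  S[X,X] = ((3)·(3) + (1)·(1) + (3)·(3) + (-5)·(-5) + (-2)·(-2)) / 4 = 48/4 = 12
  S[X,Y] = ((3)·(1) + (1)·(3) + (3)·(3) + (-5)·(-4) + (-2)·(-3)) / 4 = 41/4 = 10.25
  S[Y,Y] = ((1)·(1) + (3)·(3) + (3)·(3) + (-4)·(-4) + (-3)·(-3)) / 4 = 44/4 = 11
  S = [[12, 10.25],
 [10.25, 11]].

Step 3 — invert S. det(S) = 12·11 - (10.25)² = 26.9375.
  S^{-1} = (1/det) · [[d, -b], [-b, a]] = [[0.4084, -0.3805],
 [-0.3805, 0.4455]].

Step 4 — quadratic form (x̄ - mu_0)^T · S^{-1} · (x̄ - mu_0):
  S^{-1} · (x̄ - mu_0) = (1.6334, -1.522),
  (x̄ - mu_0)^T · [...] = (4)·(1.6334) + (0)·(-1.522) = 6.5336.

Step 5 — scale by n: T² = 5 · 6.5336 = 32.6682.

T² ≈ 32.6682


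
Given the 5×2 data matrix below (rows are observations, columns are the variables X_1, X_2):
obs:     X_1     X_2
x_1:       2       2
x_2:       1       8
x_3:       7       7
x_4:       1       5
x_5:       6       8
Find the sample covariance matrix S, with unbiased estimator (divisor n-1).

Step 1 — column means:
  mean(X_1) = (2 + 1 + 7 + 1 + 6) / 5 = 17/5 = 3.4
  mean(X_2) = (2 + 8 + 7 + 5 + 8) / 5 = 30/5 = 6

Step 2 — sample covariance S[i,j] = (1/(n-1)) · Σ_k (x_{k,i} - mean_i) · (x_{k,j} - mean_j), with n-1 = 4.
  S[X_1,X_1] = ((-1.4)·(-1.4) + (-2.4)·(-2.4) + (3.6)·(3.6) + (-2.4)·(-2.4) + (2.6)·(2.6)) / 4 = 33.2/4 = 8.3
  S[X_1,X_2] = ((-1.4)·(-4) + (-2.4)·(2) + (3.6)·(1) + (-2.4)·(-1) + (2.6)·(2)) / 4 = 12/4 = 3
  S[X_2,X_2] = ((-4)·(-4) + (2)·(2) + (1)·(1) + (-1)·(-1) + (2)·(2)) / 4 = 26/4 = 6.5

S is symmetric (S[j,i] = S[i,j]). Assembling:

S = [[8.3, 3],
 [3, 6.5]]


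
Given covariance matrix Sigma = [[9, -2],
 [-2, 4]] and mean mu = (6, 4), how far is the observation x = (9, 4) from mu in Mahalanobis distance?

Step 1 — centre the observation: (x - mu) = (3, 0).

Step 2 — invert Sigma. det(Sigma) = 9·4 - (-2)² = 32.
  Sigma^{-1} = (1/det) · [[d, -b], [-b, a]] = [[0.125, 0.0625],
 [0.0625, 0.2812]].

Step 3 — form the quadratic (x - mu)^T · Sigma^{-1} · (x - mu):
  Sigma^{-1} · (x - mu) = (0.375, 0.1875).
  (x - mu)^T · [Sigma^{-1} · (x - mu)] = (3)·(0.375) + (0)·(0.1875) = 1.125.

Step 4 — take square root: d = √(1.125) ≈ 1.0607.

d(x, mu) = √(1.125) ≈ 1.0607


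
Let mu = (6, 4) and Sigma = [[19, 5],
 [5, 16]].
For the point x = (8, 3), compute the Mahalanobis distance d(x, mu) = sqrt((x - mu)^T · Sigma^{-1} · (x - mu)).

Step 1 — centre the observation: (x - mu) = (2, -1).

Step 2 — invert Sigma. det(Sigma) = 19·16 - (5)² = 279.
  Sigma^{-1} = (1/det) · [[d, -b], [-b, a]] = [[0.0573, -0.0179],
 [-0.0179, 0.0681]].

Step 3 — form the quadratic (x - mu)^T · Sigma^{-1} · (x - mu):
  Sigma^{-1} · (x - mu) = (0.1326, -0.1039).
  (x - mu)^T · [Sigma^{-1} · (x - mu)] = (2)·(0.1326) + (-1)·(-0.1039) = 0.3692.

Step 4 — take square root: d = √(0.3692) ≈ 0.6076.

d(x, mu) = √(0.3692) ≈ 0.6076


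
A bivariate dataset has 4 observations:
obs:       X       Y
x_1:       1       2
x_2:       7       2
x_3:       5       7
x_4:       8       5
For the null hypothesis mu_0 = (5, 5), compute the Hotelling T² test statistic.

Step 1 — sample mean vector:
  mean(X) = (1 + 7 + 5 + 8) / 4 = 21/4 = 5.25
  mean(Y) = (2 + 2 + 7 + 5) / 4 = 16/4 = 4
  x̄ = (5.25, 4),  deviation x̄ - mu_0 = (5.25, 4) - (5, 5) = (0.25, -1).

Step 2 — sample covariance matrix, S[i,j] = (1/(n-1)) · Σ_k (x_{k,i} - mean_i) · (x_{k,j} - mean_j), divisor n-1 = 3:
  S[X,X] = ((-4.25)·(-4.25) + (1.75)·(1.75) + (-0.25)·(-0.25) + (2.75)·(2.75)) / 3 = 28.75/3 = 9.5833
  S[X,Y] = ((-4.25)·(-2) + (1.75)·(-2) + (-0.25)·(3) + (2.75)·(1)) / 3 = 7/3 = 2.3333
  S[Y,Y] = ((-2)·(-2) + (-2)·(-2) + (3)·(3) + (1)·(1)) / 3 = 18/3 = 6
  S = [[9.5833, 2.3333],
 [2.3333, 6]].

Step 3 — invert S. det(S) = 9.5833·6 - (2.3333)² = 52.0556.
  S^{-1} = (1/det) · [[d, -b], [-b, a]] = [[0.1153, -0.0448],
 [-0.0448, 0.1841]].

Step 4 — quadratic form (x̄ - mu_0)^T · S^{-1} · (x̄ - mu_0):
  S^{-1} · (x̄ - mu_0) = (0.0736, -0.1953),
  (x̄ - mu_0)^T · [...] = (0.25)·(0.0736) + (-1)·(-0.1953) = 0.2137.

Step 5 — scale by n: T² = 4 · 0.2137 = 0.8549.

T² ≈ 0.8549


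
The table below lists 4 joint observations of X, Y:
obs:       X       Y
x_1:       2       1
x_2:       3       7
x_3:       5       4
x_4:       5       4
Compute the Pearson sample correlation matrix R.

Step 1 — column means:
  mean(X) = (2 + 3 + 5 + 5) / 4 = 15/4 = 3.75
  mean(Y) = (1 + 7 + 4 + 4) / 4 = 16/4 = 4

Step 2 — sample variances and covariances s[i,j] = (1/(n-1)) · Σ_k (x_{k,i} - mean_i) · (x_{k,j} - mean_j), with n-1 = 3:
  s[X,X] = ((-1.75)·(-1.75) + (-0.75)·(-0.75) + (1.25)·(1.25) + (1.25)·(1.25)) / 3 = 6.75/3 = 2.25
  s[X,Y] = ((-1.75)·(-3) + (-0.75)·(3) + (1.25)·(0) + (1.25)·(0)) / 3 = 3/3 = 1
  s[Y,Y] = ((-3)·(-3) + (3)·(3) + (0)·(0) + (0)·(0)) / 3 = 18/3 = 6
  Sample standard deviations s_i = √(s[i,i]):
  s(X) = √(2.25) = 1.5
  s(Y) = √(6) = 2.4495

Step 3 — r_{ij} = s_{ij} / (s_i · s_j):
  r[X,X] = 1 (diagonal).
  r[X,Y] = 1 / (1.5 · 2.4495) = 1 / 3.6742 = 0.2722
  r[Y,Y] = 1 (diagonal).

R is symmetric with unit diagonal. Assembling:

R = [[1, 0.2722],
 [0.2722, 1]]


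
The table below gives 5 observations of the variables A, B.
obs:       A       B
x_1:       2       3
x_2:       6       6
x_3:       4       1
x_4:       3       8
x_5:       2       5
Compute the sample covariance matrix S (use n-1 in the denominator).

Step 1 — column means:
  mean(A) = (2 + 6 + 4 + 3 + 2) / 5 = 17/5 = 3.4
  mean(B) = (3 + 6 + 1 + 8 + 5) / 5 = 23/5 = 4.6

Step 2 — sample covariance S[i,j] = (1/(n-1)) · Σ_k (x_{k,i} - mean_i) · (x_{k,j} - mean_j), with n-1 = 4.
  S[A,A] = ((-1.4)·(-1.4) + (2.6)·(2.6) + (0.6)·(0.6) + (-0.4)·(-0.4) + (-1.4)·(-1.4)) / 4 = 11.2/4 = 2.8
  S[A,B] = ((-1.4)·(-1.6) + (2.6)·(1.4) + (0.6)·(-3.6) + (-0.4)·(3.4) + (-1.4)·(0.4)) / 4 = 1.8/4 = 0.45
  S[B,B] = ((-1.6)·(-1.6) + (1.4)·(1.4) + (-3.6)·(-3.6) + (3.4)·(3.4) + (0.4)·(0.4)) / 4 = 29.2/4 = 7.3

S is symmetric (S[j,i] = S[i,j]). Assembling:

S = [[2.8, 0.45],
 [0.45, 7.3]]


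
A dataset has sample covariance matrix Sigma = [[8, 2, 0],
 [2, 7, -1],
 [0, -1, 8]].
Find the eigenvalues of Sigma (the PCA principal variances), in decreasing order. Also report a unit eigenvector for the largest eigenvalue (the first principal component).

Step 1 — characteristic polynomial p(λ) = det(λI - Sigma) = λ³ - tr·λ² + c_1·λ - det, where tr = trace, c_1 = sum of the principal 2×2 minors, det = det(Sigma):
  tr = 8 + 7 + 8 = 23,
  c_1 = (8·7 - (2)²) + (8·8 - (0)²) + (7·8 - (-1)²) = 52 + 64 + 55 = 171,
  det = 8·(7·8 - (-1)²) - (2)·((2)·8 - (-1)·(0)) + (0)·((2)·(-1) - 7·(0)) = 8·(55) - (2)·(16) + (0)·(-2) = 408.
  So p(λ) = λ³ - 23λ² + 171λ - 408.
Step 2 — look for an integer root (rational root theorem: any rational root is an integer divisor of 408). Testing λ = 8:
  p(8) = 512 - 1472 + 1368 - 408 = 0  ✓
  Dividing out (λ - 8): p(λ) = (λ - 8)(λ² - 15λ + 51).
Step 3 — remaining eigenvalues from the quadratic λ² - 15λ + 51 = 0:
  Δ = 15² - 4·51 = 225 - 204 = 21,  λ = (15 ± √21)/2 = (15 ± 4.5826)/2 ≈ 9.7913 or 5.2087.
  Sorted: λ_1 = 9.7913,  λ_2 = 8,  λ_3 = 5.2087  (check: sum = 23 = tr ✓).

Step 4 — unit eigenvector for λ_1 ≈ 9.7913: v spans the null space of (Sigma - λ_1 I), whose rows are
  r_1 = (-1.7913, 2, 0),  r_2 = (2, -2.7913, -1),  r_3 = (0, -1, -1.7913).
  v is orthogonal to every row, so take v ∝ r_1 × r_2 = ((2)·(-1) - (0)·(-2.7913), (0)·(2) - (-1.7913)·(-1), (-1.7913)·(-2.7913) - (2)·(2)) ≈ (-2, -1.7913, 1).
  Rescale (multiply by -1 so the first nonzero entry is positive): u = (2, 1.7913, -1).
  ||u|| = √((2)² + (1.7913)² + (-1)²) = √(8.2087) ≈ 2.8651,  v_1 = u/||u|| ≈ (0.6981, 0.6252, -0.349) (||v_1|| = 1).

λ_1 = 9.7913,  λ_2 = 8,  λ_3 = 5.2087;  v_1 ≈ (0.6981, 0.6252, -0.349)


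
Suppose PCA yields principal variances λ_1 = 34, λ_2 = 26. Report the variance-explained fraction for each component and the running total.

Step 1 — total variance = trace(Sigma) = Σ λ_i = 34 + 26 = 60.

Step 2 — fraction explained by component i = λ_i / Σ λ:
  PC1: 34/60 = 0.5667
  PC2: 26/60 = 0.4333

Step 3 — cumulative fraction after k components = (λ_1 + ... + λ_k) / Σ λ:
  k = 1: 34/60 = 0.5667
  k = 2: (34 + 26)/60 = 60/60 = 1

Summary (fraction, with percent):

explained: PC1 0.5667 (56.67%), PC2 0.4333 (43.33%);  cumulative: 0.5667, 1


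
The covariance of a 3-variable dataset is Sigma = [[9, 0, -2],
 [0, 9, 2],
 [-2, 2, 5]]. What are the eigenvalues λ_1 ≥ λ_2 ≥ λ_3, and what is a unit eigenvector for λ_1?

Step 1 — characteristic polynomial p(λ) = det(λI - Sigma) = λ³ - tr·λ² + c_1·λ - det, where tr = trace, c_1 = sum of the principal 2×2 minors, det = det(Sigma):
  tr = 9 + 9 + 5 = 23,
  c_1 = (9·9 - (0)²) + (9·5 - (-2)²) + (9·5 - (2)²) = 81 + 41 + 41 = 163,
  det = 9·(9·5 - (2)²) - (0)·((0)·5 - (2)·(-2)) + (-2)·((0)·(2) - 9·(-2)) = 9·(41) - (0)·(4) + (-2)·(18) = 333.
  So p(λ) = λ³ - 23λ² + 163λ - 333.
Step 2 — look for an integer root (rational root theorem: any rational root is an integer divisor of 333). Testing λ = 9:
  p(9) = 729 - 1863 + 1467 - 333 = 0  ✓
  Dividing out (λ - 9): p(λ) = (λ - 9)(λ² - 14λ + 37).
Step 3 — remaining eigenvalues from the quadratic λ² - 14λ + 37 = 0:
  Δ = 14² - 4·37 = 196 - 148 = 48,  λ = (14 ± √48)/2 = (14 ± 6.9282)/2 ≈ 10.4641 or 3.5359.
  Sorted: λ_1 = 10.4641,  λ_2 = 9,  λ_3 = 3.5359  (check: sum = 23 = tr ✓).

Step 4 — unit eigenvector for λ_1 ≈ 10.4641: v spans the null space of (Sigma - λ_1 I), whose rows are
  r_1 = (-1.4641, 0, -2),  r_2 = (0, -1.4641, 2),  r_3 = (-2, 2, -5.4641).
  v is orthogonal to every row, so take v ∝ r_1 × r_2 = ((0)·(2) - (-2)·(-1.4641), (-2)·(0) - (-1.4641)·(2), (-1.4641)·(-1.4641) - (0)·(0)) ≈ (-2.9282, 2.9282, 2.1436).
  Rescale (multiply by -1 so the first nonzero entry is positive): u = (2.9282, -2.9282, -2.1436).
  ||u|| = √((2.9282)² + (-2.9282)² + (-2.1436)²) = √(21.7437) ≈ 4.663,  v_1 = u/||u|| ≈ (0.628, -0.628, -0.4597) (||v_1|| = 1).

λ_1 = 10.4641,  λ_2 = 9,  λ_3 = 3.5359;  v_1 ≈ (0.628, -0.628, -0.4597)


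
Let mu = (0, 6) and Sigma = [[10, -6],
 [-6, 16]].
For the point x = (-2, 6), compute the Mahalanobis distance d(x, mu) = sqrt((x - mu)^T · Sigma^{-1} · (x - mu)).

Step 1 — centre the observation: (x - mu) = (-2, 0).

Step 2 — invert Sigma. det(Sigma) = 10·16 - (-6)² = 124.
  Sigma^{-1} = (1/det) · [[d, -b], [-b, a]] = [[0.129, 0.0484],
 [0.0484, 0.0806]].

Step 3 — form the quadratic (x - mu)^T · Sigma^{-1} · (x - mu):
  Sigma^{-1} · (x - mu) = (-0.2581, -0.0968).
  (x - mu)^T · [Sigma^{-1} · (x - mu)] = (-2)·(-0.2581) + (0)·(-0.0968) = 0.5161.

Step 4 — take square root: d = √(0.5161) ≈ 0.7184.

d(x, mu) = √(0.5161) ≈ 0.7184


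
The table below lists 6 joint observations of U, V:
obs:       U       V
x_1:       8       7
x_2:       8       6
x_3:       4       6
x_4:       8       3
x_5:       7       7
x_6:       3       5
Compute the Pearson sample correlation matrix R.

Step 1 — column means:
  mean(U) = (8 + 8 + 4 + 8 + 7 + 3) / 6 = 38/6 = 6.3333
  mean(V) = (7 + 6 + 6 + 3 + 7 + 5) / 6 = 34/6 = 5.6667

Step 2 — sample variances and covariances s[i,j] = (1/(n-1)) · Σ_k (x_{k,i} - mean_i) · (x_{k,j} - mean_j), with n-1 = 5:
  s[U,U] = ((1.6667)·(1.6667) + (1.6667)·(1.6667) + (-2.3333)·(-2.3333) + (1.6667)·(1.6667) + (0.6667)·(0.6667) + (-3.3333)·(-3.3333)) / 5 = 25.3333/5 = 5.0667
  s[U,V] = ((1.6667)·(1.3333) + (1.6667)·(0.3333) + (-2.3333)·(0.3333) + (1.6667)·(-2.6667) + (0.6667)·(1.3333) + (-3.3333)·(-0.6667)) / 5 = 0.6667/5 = 0.1333
  s[V,V] = ((1.3333)·(1.3333) + (0.3333)·(0.3333) + (0.3333)·(0.3333) + (-2.6667)·(-2.6667) + (1.3333)·(1.3333) + (-0.6667)·(-0.6667)) / 5 = 11.3333/5 = 2.2667
  Sample standard deviations s_i = √(s[i,i]):
  s(U) = √(5.0667) = 2.2509
  s(V) = √(2.2667) = 1.5055

Step 3 — r_{ij} = s_{ij} / (s_i · s_j):
  r[U,U] = 1 (diagonal).
  r[U,V] = 0.1333 / (2.2509 · 1.5055) = 0.1333 / 3.3889 = 0.0393
  r[V,V] = 1 (diagonal).

R is symmetric with unit diagonal. Assembling:

R = [[1, 0.0393],
 [0.0393, 1]]


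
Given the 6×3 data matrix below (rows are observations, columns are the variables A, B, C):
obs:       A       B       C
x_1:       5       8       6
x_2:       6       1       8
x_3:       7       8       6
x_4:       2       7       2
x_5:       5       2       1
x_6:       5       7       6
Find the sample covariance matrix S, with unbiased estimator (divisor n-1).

Step 1 — column means:
  mean(A) = (5 + 6 + 7 + 2 + 5 + 5) / 6 = 30/6 = 5
  mean(B) = (8 + 1 + 8 + 7 + 2 + 7) / 6 = 33/6 = 5.5
  mean(C) = (6 + 8 + 6 + 2 + 1 + 6) / 6 = 29/6 = 4.8333

Step 2 — sample covariance S[i,j] = (1/(n-1)) · Σ_k (x_{k,i} - mean_i) · (x_{k,j} - mean_j), with n-1 = 5.
  S[A,A] = ((0)·(0) + (1)·(1) + (2)·(2) + (-3)·(-3) + (0)·(0) + (0)·(0)) / 5 = 14/5 = 2.8
  S[A,B] = ((0)·(2.5) + (1)·(-4.5) + (2)·(2.5) + (-3)·(1.5) + (0)·(-3.5) + (0)·(1.5)) / 5 = -4/5 = -0.8
  S[A,C] = ((0)·(1.1667) + (1)·(3.1667) + (2)·(1.1667) + (-3)·(-2.8333) + (0)·(-3.8333) + (0)·(1.1667)) / 5 = 14/5 = 2.8
  S[B,B] = ((2.5)·(2.5) + (-4.5)·(-4.5) + (2.5)·(2.5) + (1.5)·(1.5) + (-3.5)·(-3.5) + (1.5)·(1.5)) / 5 = 49.5/5 = 9.9
  S[B,C] = ((2.5)·(1.1667) + (-4.5)·(3.1667) + (2.5)·(1.1667) + (1.5)·(-2.8333) + (-3.5)·(-3.8333) + (1.5)·(1.1667)) / 5 = 2.5/5 = 0.5
  S[C,C] = ((1.1667)·(1.1667) + (3.1667)·(3.1667) + (1.1667)·(1.1667) + (-2.8333)·(-2.8333) + (-3.8333)·(-3.8333) + (1.1667)·(1.1667)) / 5 = 36.8333/5 = 7.3667

S is symmetric (S[j,i] = S[i,j]). Assembling:

S = [[2.8, -0.8, 2.8],
 [-0.8, 9.9, 0.5],
 [2.8, 0.5, 7.3667]]


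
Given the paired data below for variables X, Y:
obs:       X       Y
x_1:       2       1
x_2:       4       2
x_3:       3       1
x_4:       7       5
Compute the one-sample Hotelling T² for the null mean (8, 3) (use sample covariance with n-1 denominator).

Step 1 — sample mean vector:
  mean(X) = (2 + 4 + 3 + 7) / 4 = 16/4 = 4
  mean(Y) = (1 + 2 + 1 + 5) / 4 = 9/4 = 2.25
  x̄ = (4, 2.25),  deviation x̄ - mu_0 = (4, 2.25) - (8, 3) = (-4, -0.75).

Step 2 — sample covariance matrix, S[i,j] = (1/(n-1)) · Σ_k (x_{k,i} - mean_i) · (x_{k,j} - mean_j), divisor n-1 = 3:
  S[X,X] = ((-2)·(-2) + (0)·(0) + (-1)·(-1) + (3)·(3)) / 3 = 14/3 = 4.6667
  S[X,Y] = ((-2)·(-1.25) + (0)·(-0.25) + (-1)·(-1.25) + (3)·(2.75)) / 3 = 12/3 = 4
  S[Y,Y] = ((-1.25)·(-1.25) + (-0.25)·(-0.25) + (-1.25)·(-1.25) + (2.75)·(2.75)) / 3 = 10.75/3 = 3.5833
  S = [[4.6667, 4],
 [4, 3.5833]].

Step 3 — invert S. det(S) = 4.6667·3.5833 - (4)² = 0.7222.
  S^{-1} = (1/det) · [[d, -b], [-b, a]] = [[4.9615, -5.5385],
 [-5.5385, 6.4615]].

Step 4 — quadratic form (x̄ - mu_0)^T · S^{-1} · (x̄ - mu_0):
  S^{-1} · (x̄ - mu_0) = (-15.6923, 17.3077),
  (x̄ - mu_0)^T · [...] = (-4)·(-15.6923) + (-0.75)·(17.3077) = 49.7885.

Step 5 — scale by n: T² = 4 · 49.7885 = 199.1538.

T² ≈ 199.1538


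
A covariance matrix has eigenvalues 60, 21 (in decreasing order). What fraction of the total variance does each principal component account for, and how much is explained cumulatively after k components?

Step 1 — total variance = trace(Sigma) = Σ λ_i = 60 + 21 = 81.

Step 2 — fraction explained by component i = λ_i / Σ λ:
  PC1: 60/81 = 0.7407
  PC2: 21/81 = 0.2593

Step 3 — cumulative fraction after k components = (λ_1 + ... + λ_k) / Σ λ:
  k = 1: 60/81 = 0.7407
  k = 2: (60 + 21)/81 = 81/81 = 1

Summary (fraction, with percent):

explained: PC1 0.7407 (74.07%), PC2 0.2593 (25.93%);  cumulative: 0.7407, 1


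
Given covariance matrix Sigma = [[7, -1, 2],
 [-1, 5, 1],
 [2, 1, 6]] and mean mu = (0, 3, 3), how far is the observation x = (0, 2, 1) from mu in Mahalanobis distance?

Step 1 — centre the observation: (x - mu) = (0, -1, -2).

Step 2 — invert Sigma (cofactor / det for 3×3, or solve directly):
  Sigma^{-1} = [[0.1676, 0.0462, -0.0636],
 [0.0462, 0.2197, -0.052],
 [-0.0636, -0.052, 0.1965]].

Step 3 — form the quadratic (x - mu)^T · Sigma^{-1} · (x - mu):
  Sigma^{-1} · (x - mu) = (0.0809, -0.1156, -0.341).
  (x - mu)^T · [Sigma^{-1} · (x - mu)] = (0)·(0.0809) + (-1)·(-0.1156) + (-2)·(-0.341) = 0.7977.

Step 4 — take square root: d = √(0.7977) ≈ 0.8931.

d(x, mu) = √(0.7977) ≈ 0.8931


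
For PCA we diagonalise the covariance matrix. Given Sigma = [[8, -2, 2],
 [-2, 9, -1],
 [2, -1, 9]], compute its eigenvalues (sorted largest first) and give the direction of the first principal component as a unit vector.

Step 1 — characteristic polynomial p(λ) = det(λI - Sigma) = λ³ - tr·λ² + c_1·λ - det, where tr = trace, c_1 = sum of the principal 2×2 minors, det = det(Sigma):
  tr = 8 + 9 + 9 = 26,
  c_1 = (8·9 - (-2)²) + (8·9 - (2)²) + (9·9 - (-1)²) = 68 + 68 + 80 = 216,
  det = 8·(9·9 - (-1)²) - (-2)·((-2)·9 - (-1)·(2)) + (2)·((-2)·(-1) - 9·(2)) = 8·(80) - (-2)·(-16) + (2)·(-16) = 576.
  So p(λ) = λ³ - 26λ² + 216λ - 576.
Step 2 — look for an integer root (rational root theorem: any rational root is an integer divisor of 576). Testing λ = 6:
  p(6) = 216 - 936 + 1296 - 576 = 0  ✓
  Dividing out (λ - 6): p(λ) = (λ - 6)(λ² - 20λ + 96).
Step 3 — remaining eigenvalues from the quadratic λ² - 20λ + 96 = 0:
  Δ = 20² - 4·96 = 400 - 384 = 16,  λ = (20 ± √16)/2 = (20 ± 4)/2 = 12 or 8.
  Sorted: λ_1 = 12,  λ_2 = 8,  λ_3 = 6  (check: sum = 26 = tr ✓).

Step 4 — unit eigenvector for λ_1 = 12: v spans the null space of (Sigma - λ_1 I), whose rows are
  r_1 = (-4, -2, 2),  r_2 = (-2, -3, -1),  r_3 = (2, -1, -3).
  v is orthogonal to every row, so take v ∝ r_1 × r_2 = ((-2)·(-1) - (2)·(-3), (2)·(-2) - (-4)·(-1), (-4)·(-3) - (-2)·(-2)) = (8, -8, 8).
  Rescale (divide by 8): u = (1, -1, 1).
  ||u|| = √((1)² + (-1)² + (1)²) = √(3) ≈ 1.7321,  v_1 = u/||u|| ≈ (0.5774, -0.5774, 0.5774) (||v_1|| = 1).

λ_1 = 12,  λ_2 = 8,  λ_3 = 6;  v_1 ≈ (0.5774, -0.5774, 0.5774)


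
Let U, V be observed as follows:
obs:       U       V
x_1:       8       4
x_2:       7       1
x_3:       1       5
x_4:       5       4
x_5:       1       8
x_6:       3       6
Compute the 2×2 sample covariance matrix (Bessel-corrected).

Step 1 — column means:
  mean(U) = (8 + 7 + 1 + 5 + 1 + 3) / 6 = 25/6 = 4.1667
  mean(V) = (4 + 1 + 5 + 4 + 8 + 6) / 6 = 28/6 = 4.6667

Step 2 — sample covariance S[i,j] = (1/(n-1)) · Σ_k (x_{k,i} - mean_i) · (x_{k,j} - mean_j), with n-1 = 5.
  S[U,U] = ((3.8333)·(3.8333) + (2.8333)·(2.8333) + (-3.1667)·(-3.1667) + (0.8333)·(0.8333) + (-3.1667)·(-3.1667) + (-1.1667)·(-1.1667)) / 5 = 44.8333/5 = 8.9667
  S[U,V] = ((3.8333)·(-0.6667) + (2.8333)·(-3.6667) + (-3.1667)·(0.3333) + (0.8333)·(-0.6667) + (-3.1667)·(3.3333) + (-1.1667)·(1.3333)) / 5 = -26.6667/5 = -5.3333
  S[V,V] = ((-0.6667)·(-0.6667) + (-3.6667)·(-3.6667) + (0.3333)·(0.3333) + (-0.6667)·(-0.6667) + (3.3333)·(3.3333) + (1.3333)·(1.3333)) / 5 = 27.3333/5 = 5.4667

S is symmetric (S[j,i] = S[i,j]). Assembling:

S = [[8.9667, -5.3333],
 [-5.3333, 5.4667]]
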